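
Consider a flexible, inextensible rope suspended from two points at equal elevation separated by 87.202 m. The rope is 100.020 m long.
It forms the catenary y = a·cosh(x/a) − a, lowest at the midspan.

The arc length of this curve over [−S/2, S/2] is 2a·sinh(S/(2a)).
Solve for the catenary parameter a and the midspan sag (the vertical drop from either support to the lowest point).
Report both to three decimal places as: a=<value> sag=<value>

seed: a₀ = √(S³/(24(L−S))) = √(87.202³/(24·12.818)) = 46.427352
iter 1: u=0.939123  f(a)=+5.773e-01  f'(a)=-6.024e-01  a ← 46.427352 − (+5.773e-01/-6.024e-01) = 47.385565
iter 2: u=0.920133  f(a)=+1.836e-02  f'(a)=-5.647e-01  a ← 47.385565 − (+1.836e-02/-5.647e-01) = 47.418071
iter 3: u=0.919502  f(a)=+1.991e-05  f'(a)=-5.634e-01  a ← 47.418071 − (+1.991e-05/-5.634e-01) = 47.418107
iter 4: u=0.919501  f(a)=+2.346e-11  f'(a)=-5.634e-01  a ← 47.418107 − (+2.346e-11/-5.634e-01) = 47.418107
converged: |Δa| < 1e-12 after 4 iterations
sag = a·(cosh(S/(2a)) − 1) = 47.418107·(cosh(0.919501) − 1) = 21.498342
T_max/T_min = cosh(S/(2a)) = 1.453378

a=47.418 sag=21.498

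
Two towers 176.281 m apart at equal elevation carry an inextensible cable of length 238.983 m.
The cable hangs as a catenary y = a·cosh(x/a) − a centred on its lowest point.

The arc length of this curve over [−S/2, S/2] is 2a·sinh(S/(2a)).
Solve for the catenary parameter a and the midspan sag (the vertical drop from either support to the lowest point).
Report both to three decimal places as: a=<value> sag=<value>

a=63.321 sag=71.911

seed: a₀ = √(S³/(24(L−S))) = √(176.281³/(24·62.702)) = 60.333975
iter 1: u=1.460877  f(a)=+7.041e+00  f'(a)=-2.557e+00  a ← 60.333975 − (+7.041e+00/-2.557e+00) = 63.087337
iter 2: u=1.397119  f(a)=+5.107e-01  f'(a)=-2.199e+00  a ← 63.087337 − (+5.107e-01/-2.199e+00) = 63.319609
iter 3: u=1.391994  f(a)=+3.151e-03  f'(a)=-2.172e+00  a ← 63.319609 − (+3.151e-03/-2.172e+00) = 63.321060
iter 4: u=1.391962  f(a)=+1.216e-07  f'(a)=-2.171e+00  a ← 63.321060 − (+1.216e-07/-2.171e+00) = 63.321060
iter 5: u=1.391962  f(a)=+0.000e+00  f'(a)=-2.171e+00  a ← 63.321060 − (+0.000e+00/-2.171e+00) = 63.321060
converged: |Δa| < 1e-12 after 5 iterations
sag = a·(cosh(S/(2a)) − 1) = 63.321060·(cosh(1.391962) − 1) = 71.911241
T_max/T_min = cosh(S/(2a)) = 2.135661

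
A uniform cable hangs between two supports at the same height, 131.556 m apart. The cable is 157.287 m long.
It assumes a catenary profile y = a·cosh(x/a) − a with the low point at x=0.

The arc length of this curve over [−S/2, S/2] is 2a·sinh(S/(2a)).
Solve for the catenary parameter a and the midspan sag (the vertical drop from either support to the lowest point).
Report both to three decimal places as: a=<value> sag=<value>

seed: a₀ = √(S³/(24(L−S))) = √(131.556³/(24·25.731)) = 60.720038
iter 1: u=1.083300  f(a)=+1.553e+00  f'(a)=-9.513e-01  a ← 60.720038 − (+1.553e+00/-9.513e-01) = 62.352308
iter 2: u=1.054941  f(a)=+6.481e-02  f'(a)=-8.733e-01  a ← 62.352308 − (+6.481e-02/-8.733e-01) = 62.426520
iter 3: u=1.053687  f(a)=+1.238e-04  f'(a)=-8.700e-01  a ← 62.426520 − (+1.238e-04/-8.700e-01) = 62.426662
iter 4: u=1.053684  f(a)=+4.538e-10  f'(a)=-8.700e-01  a ← 62.426662 − (+4.538e-10/-8.700e-01) = 62.426662
iter 5: u=1.053684  f(a)=+2.842e-14  f'(a)=-8.700e-01  a ← 62.426662 − (+2.842e-14/-8.700e-01) = 62.426662
converged: |Δa| < 1e-12 after 5 iterations
sag = a·(cosh(S/(2a)) − 1) = 62.426662·(cosh(1.053684) − 1) = 37.981944
T_max/T_min = cosh(S/(2a)) = 1.608425

a=62.427 sag=37.982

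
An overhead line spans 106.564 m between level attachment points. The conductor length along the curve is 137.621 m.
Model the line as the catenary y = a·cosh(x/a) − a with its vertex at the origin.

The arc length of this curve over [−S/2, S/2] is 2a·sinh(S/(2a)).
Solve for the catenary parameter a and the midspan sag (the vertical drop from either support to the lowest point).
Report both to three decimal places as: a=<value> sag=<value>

a=41.948 sag=38.641

seed: a₀ = √(S³/(24(L−S))) = √(106.564³/(24·31.057)) = 40.293074
iter 1: u=1.322361  f(a)=+2.831e+00  f'(a)=-1.829e+00  a ← 40.293074 − (+2.831e+00/-1.829e+00) = 41.841449
iter 2: u=1.273426  f(a)=+1.714e-01  f'(a)=-1.613e+00  a ← 41.841449 − (+1.714e-01/-1.613e+00) = 41.947682
iter 3: u=1.270201  f(a)=+7.175e-04  f'(a)=-1.600e+00  a ← 41.947682 − (+7.175e-04/-1.600e+00) = 41.948130
iter 4: u=1.270188  f(a)=+1.269e-08  f'(a)=-1.600e+00  a ← 41.948130 − (+1.269e-08/-1.600e+00) = 41.948130
iter 5: u=1.270188  f(a)=+2.842e-14  f'(a)=-1.600e+00  a ← 41.948130 − (+2.842e-14/-1.600e+00) = 41.948130
converged: |Δa| < 1e-12 after 5 iterations
sag = a·(cosh(S/(2a)) − 1) = 41.948130·(cosh(1.270188) − 1) = 38.640520
T_max/T_min = cosh(S/(2a)) = 1.921150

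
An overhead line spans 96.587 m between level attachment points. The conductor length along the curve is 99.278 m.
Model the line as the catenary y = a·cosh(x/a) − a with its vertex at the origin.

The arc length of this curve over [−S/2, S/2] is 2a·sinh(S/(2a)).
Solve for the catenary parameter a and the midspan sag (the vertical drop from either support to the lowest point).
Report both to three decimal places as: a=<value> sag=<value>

a=118.608 sag=9.968

seed: a₀ = √(S³/(24(L−S))) = √(96.587³/(24·2.691)) = 118.117853
iter 1: u=0.408859  f(a)=+2.258e-02  f'(a)=-4.633e-02  a ← 118.117853 − (+2.258e-02/-4.633e-02) = 118.605257
iter 2: u=0.407178  f(a)=+1.405e-04  f'(a)=-4.576e-02  a ← 118.605257 − (+1.405e-04/-4.576e-02) = 118.608328
iter 3: u=0.407168  f(a)=+5.519e-09  f'(a)=-4.575e-02  a ← 118.608328 − (+5.519e-09/-4.575e-02) = 118.608328
iter 4: u=0.407168  f(a)=+1.421e-14  f'(a)=-4.575e-02  a ← 118.608328 − (+1.421e-14/-4.575e-02) = 118.608328
converged: |Δa| < 1e-12 after 4 iterations
sag = a·(cosh(S/(2a)) − 1) = 118.608328·(cosh(0.407168) − 1) = 9.968364
T_max/T_min = cosh(S/(2a)) = 1.084044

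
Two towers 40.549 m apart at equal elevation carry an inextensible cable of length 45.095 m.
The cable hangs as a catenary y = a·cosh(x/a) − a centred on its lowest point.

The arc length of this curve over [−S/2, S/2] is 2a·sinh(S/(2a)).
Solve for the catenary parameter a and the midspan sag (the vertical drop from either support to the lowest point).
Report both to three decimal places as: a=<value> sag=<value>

a=25.125 sag=8.634

seed: a₀ = √(S³/(24(L−S))) = √(40.549³/(24·4.546)) = 24.720081
iter 1: u=0.820163  f(a)=+1.554e-01  f'(a)=-3.931e-01  a ← 24.720081 − (+1.554e-01/-3.931e-01) = 25.115281
iter 2: u=0.807258  f(a)=+3.804e-03  f'(a)=-3.741e-01  a ← 25.115281 − (+3.804e-03/-3.741e-01) = 25.125450
iter 3: u=0.806931  f(a)=+2.408e-06  f'(a)=-3.736e-01  a ← 25.125450 − (+2.408e-06/-3.736e-01) = 25.125456
iter 4: u=0.806931  f(a)=+9.663e-13  f'(a)=-3.736e-01  a ← 25.125456 − (+9.663e-13/-3.736e-01) = 25.125456
converged: |Δa| < 1e-12 after 4 iterations
sag = a·(cosh(S/(2a)) − 1) = 25.125456·(cosh(0.806931) − 1) = 8.633666
T_max/T_min = cosh(S/(2a)) = 1.343622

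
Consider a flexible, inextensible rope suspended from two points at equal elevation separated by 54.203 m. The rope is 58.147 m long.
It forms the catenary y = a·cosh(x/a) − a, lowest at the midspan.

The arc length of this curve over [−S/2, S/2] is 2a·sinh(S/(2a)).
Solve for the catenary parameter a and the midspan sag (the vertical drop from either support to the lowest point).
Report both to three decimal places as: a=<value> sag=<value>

a=41.457 sag=9.178

seed: a₀ = √(S³/(24(L−S))) = √(54.203³/(24·3.944)) = 41.016719
iter 1: u=0.660743  f(a)=+8.699e-02  f'(a)=-2.008e-01  a ← 41.016719 − (+8.699e-02/-2.008e-01) = 41.449871
iter 2: u=0.653838  f(a)=+1.397e-03  f'(a)=-1.944e-01  a ← 41.449871 − (+1.397e-03/-1.944e-01) = 41.457057
iter 3: u=0.653725  f(a)=+3.735e-07  f'(a)=-1.943e-01  a ← 41.457057 − (+3.735e-07/-1.943e-01) = 41.457059
iter 4: u=0.653725  f(a)=+1.421e-14  f'(a)=-1.943e-01  a ← 41.457059 − (+1.421e-14/-1.943e-01) = 41.457059
converged: |Δa| < 1e-12 after 4 iterations
sag = a·(cosh(S/(2a)) − 1) = 41.457059·(cosh(0.653725) − 1) = 9.178464
T_max/T_min = cosh(S/(2a)) = 1.221397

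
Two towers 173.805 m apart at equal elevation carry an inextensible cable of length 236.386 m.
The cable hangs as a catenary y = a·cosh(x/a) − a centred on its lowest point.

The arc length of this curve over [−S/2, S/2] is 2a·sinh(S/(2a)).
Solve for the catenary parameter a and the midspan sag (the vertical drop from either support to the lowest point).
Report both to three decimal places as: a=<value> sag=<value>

seed: a₀ = √(S³/(24(L−S))) = √(173.805³/(24·62.581)) = 59.124370
iter 1: u=1.469825  f(a)=+7.118e+00  f'(a)=-2.611e+00  a ← 59.124370 − (+7.118e+00/-2.611e+00) = 61.850651
iter 2: u=1.405038  f(a)=+5.220e-01  f'(a)=-2.241e+00  a ← 61.850651 − (+5.220e-01/-2.241e+00) = 62.083576
iter 3: u=1.399766  f(a)=+3.297e-03  f'(a)=-2.213e+00  a ← 62.083576 − (+3.297e-03/-2.213e+00) = 62.085066
iter 4: u=1.399733  f(a)=+1.334e-07  f'(a)=-2.212e+00  a ← 62.085066 − (+1.334e-07/-2.212e+00) = 62.085066
iter 5: u=1.399733  f(a)=-2.842e-14  f'(a)=-2.212e+00  a ← 62.085066 − (-2.842e-14/-2.212e+00) = 62.085066
converged: |Δa| < 1e-12 after 5 iterations
sag = a·(cosh(S/(2a)) − 1) = 62.085066·(cosh(1.399733) − 1) = 71.422015
T_max/T_min = cosh(S/(2a)) = 2.150390

a=62.085 sag=71.422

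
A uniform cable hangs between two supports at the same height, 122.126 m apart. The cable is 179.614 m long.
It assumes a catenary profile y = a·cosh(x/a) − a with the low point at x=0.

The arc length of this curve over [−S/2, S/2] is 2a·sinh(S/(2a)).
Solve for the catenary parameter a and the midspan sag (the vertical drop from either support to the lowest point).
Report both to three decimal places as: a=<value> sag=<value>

seed: a₀ = √(S³/(24(L−S))) = √(122.126³/(24·57.488)) = 36.334399
iter 1: u=1.680584  f(a)=+8.686e+00  f'(a)=-4.153e+00  a ← 36.334399 − (+8.686e+00/-4.153e+00) = 38.425888
iter 2: u=1.589111  f(a)=+8.065e-01  f'(a)=-3.415e+00  a ← 38.425888 − (+8.065e-01/-3.415e+00) = 38.662060
iter 3: u=1.579404  f(a)=+8.523e-03  f'(a)=-3.343e+00  a ← 38.662060 − (+8.523e-03/-3.343e+00) = 38.664610
iter 4: u=1.579300  f(a)=+9.741e-07  f'(a)=-3.342e+00  a ← 38.664610 − (+9.741e-07/-3.342e+00) = 38.664610
iter 5: u=1.579300  f(a)=+5.684e-14  f'(a)=-3.342e+00  a ← 38.664610 − (+5.684e-14/-3.342e+00) = 38.664610
converged: |Δa| < 1e-12 after 5 iterations
sag = a·(cosh(S/(2a)) − 1) = 38.664610·(cosh(1.579300) − 1) = 59.111917
T_max/T_min = cosh(S/(2a)) = 2.528838

a=38.665 sag=59.112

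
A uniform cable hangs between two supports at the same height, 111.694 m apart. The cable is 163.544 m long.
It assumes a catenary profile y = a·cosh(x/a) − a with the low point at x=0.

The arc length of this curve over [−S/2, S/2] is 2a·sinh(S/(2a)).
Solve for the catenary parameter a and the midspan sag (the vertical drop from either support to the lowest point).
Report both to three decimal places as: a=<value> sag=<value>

a=35.582 sag=53.596

seed: a₀ = √(S³/(24(L−S))) = √(111.694³/(24·51.850)) = 33.462992
iter 1: u=1.668918  f(a)=+7.719e+00  f'(a)=-4.053e+00  a ← 33.462992 − (+7.719e+00/-4.053e+00) = 35.367662
iter 2: u=1.579041  f(a)=+7.081e-01  f'(a)=-3.340e+00  a ← 35.367662 − (+7.081e-01/-3.340e+00) = 35.579639
iter 3: u=1.569634  f(a)=+7.287e-03  f'(a)=-3.272e+00  a ← 35.579639 − (+7.287e-03/-3.272e+00) = 35.581867
iter 4: u=1.569535  f(a)=+7.894e-07  f'(a)=-3.271e+00  a ← 35.581867 − (+7.894e-07/-3.271e+00) = 35.581867
iter 5: u=1.569535  f(a)=-2.842e-14  f'(a)=-3.271e+00  a ← 35.581867 − (-2.842e-14/-3.271e+00) = 35.581867
converged: |Δa| < 1e-12 after 5 iterations
sag = a·(cosh(S/(2a)) − 1) = 35.581867·(cosh(1.569535) − 1) = 53.596209
T_max/T_min = cosh(S/(2a)) = 2.506279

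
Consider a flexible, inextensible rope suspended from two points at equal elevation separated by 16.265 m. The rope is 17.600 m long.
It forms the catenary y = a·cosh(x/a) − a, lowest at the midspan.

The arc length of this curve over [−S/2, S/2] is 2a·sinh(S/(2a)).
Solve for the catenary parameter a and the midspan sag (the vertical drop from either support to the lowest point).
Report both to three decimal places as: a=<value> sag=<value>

seed: a₀ = √(S³/(24(L−S))) = √(16.265³/(24·1.335)) = 11.588703
iter 1: u=0.701761  f(a)=+3.326e-02  f'(a)=-2.419e-01  a ← 11.588703 − (+3.326e-02/-2.419e-01) = 11.726174
iter 2: u=0.693534  f(a)=+6.011e-04  f'(a)=-2.333e-01  a ← 11.726174 − (+6.011e-04/-2.333e-01) = 11.728751
iter 3: u=0.693382  f(a)=+2.043e-07  f'(a)=-2.331e-01  a ← 11.728751 − (+2.043e-07/-2.331e-01) = 11.728752
iter 4: u=0.693382  f(a)=+2.487e-14  f'(a)=-2.331e-01  a ← 11.728752 − (+2.487e-14/-2.331e-01) = 11.728752
converged: |Δa| < 1e-12 after 4 iterations
sag = a·(cosh(S/(2a)) − 1) = 11.728752·(cosh(0.693382) − 1) = 2.934250
T_max/T_min = cosh(S/(2a)) = 1.250176

a=11.729 sag=2.934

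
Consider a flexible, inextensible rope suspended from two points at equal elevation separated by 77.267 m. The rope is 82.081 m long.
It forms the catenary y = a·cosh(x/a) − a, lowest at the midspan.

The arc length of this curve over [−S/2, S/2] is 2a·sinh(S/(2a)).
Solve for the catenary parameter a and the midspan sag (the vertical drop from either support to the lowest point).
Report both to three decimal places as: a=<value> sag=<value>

seed: a₀ = √(S³/(24(L−S))) = √(77.267³/(24·4.814)) = 63.187680
iter 1: u=0.611409  f(a)=+9.078e-02  f'(a)=-1.581e-01  a ← 63.187680 − (+9.078e-02/-1.581e-01) = 63.761737
iter 2: u=0.605904  f(a)=+1.252e-03  f'(a)=-1.538e-01  a ← 63.761737 − (+1.252e-03/-1.538e-01) = 63.769877
iter 3: u=0.605827  f(a)=+2.455e-07  f'(a)=-1.537e-01  a ← 63.769877 − (+2.455e-07/-1.537e-01) = 63.769879
iter 4: u=0.605827  f(a)=+1.421e-14  f'(a)=-1.537e-01  a ← 63.769879 − (+1.421e-14/-1.537e-01) = 63.769879
converged: |Δa| < 1e-12 after 4 iterations
sag = a·(cosh(S/(2a)) − 1) = 63.769879·(cosh(0.605827) − 1) = 12.064942
T_max/T_min = cosh(S/(2a)) = 1.189195

a=63.770 sag=12.065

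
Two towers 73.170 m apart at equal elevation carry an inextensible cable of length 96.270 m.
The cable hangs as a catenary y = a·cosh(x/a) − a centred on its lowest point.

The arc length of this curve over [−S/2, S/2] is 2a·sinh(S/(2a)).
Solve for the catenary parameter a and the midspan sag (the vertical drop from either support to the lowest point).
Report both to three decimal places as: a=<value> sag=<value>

a=27.759 sag=27.807

seed: a₀ = √(S³/(24(L−S))) = √(73.170³/(24·23.100)) = 26.582019
iter 1: u=1.376306  f(a)=+2.289e+00  f'(a)=-2.090e+00  a ← 26.582019 − (+2.289e+00/-2.090e+00) = 27.677140
iter 2: u=1.321849  f(a)=+1.491e-01  f'(a)=-1.826e+00  a ← 27.677140 − (+1.491e-01/-1.826e+00) = 27.758766
iter 3: u=1.317962  f(a)=+7.294e-04  f'(a)=-1.808e+00  a ← 27.758766 − (+7.294e-04/-1.808e+00) = 27.759170
iter 4: u=1.317943  f(a)=+1.766e-08  f'(a)=-1.808e+00  a ← 27.759170 − (+1.766e-08/-1.808e+00) = 27.759170
iter 5: u=1.317943  f(a)=+1.421e-14  f'(a)=-1.808e+00  a ← 27.759170 − (+1.421e-14/-1.808e+00) = 27.759170
converged: |Δa| < 1e-12 after 5 iterations
sag = a·(cosh(S/(2a)) − 1) = 27.759170·(cosh(1.317943) − 1) = 27.806555
T_max/T_min = cosh(S/(2a)) = 2.001707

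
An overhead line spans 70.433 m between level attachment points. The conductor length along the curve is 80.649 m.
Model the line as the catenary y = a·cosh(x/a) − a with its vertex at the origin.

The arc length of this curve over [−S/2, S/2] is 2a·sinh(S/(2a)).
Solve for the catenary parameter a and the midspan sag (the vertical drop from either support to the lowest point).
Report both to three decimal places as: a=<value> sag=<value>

a=38.545 sag=17.238

seed: a₀ = √(S³/(24(L−S))) = √(70.433³/(24·10.216)) = 37.750110
iter 1: u=0.932885  f(a)=+4.539e-01  f'(a)=-5.898e-01  a ← 37.750110 − (+4.539e-01/-5.898e-01) = 38.519579
iter 2: u=0.914249  f(a)=+1.425e-02  f'(a)=-5.533e-01  a ← 38.519579 − (+1.425e-02/-5.533e-01) = 38.545329
iter 3: u=0.913639  f(a)=+1.505e-05  f'(a)=-5.522e-01  a ← 38.545329 − (+1.505e-05/-5.522e-01) = 38.545356
iter 4: u=0.913638  f(a)=+1.684e-11  f'(a)=-5.522e-01  a ← 38.545356 − (+1.684e-11/-5.522e-01) = 38.545356
converged: |Δa| < 1e-12 after 4 iterations
sag = a·(cosh(S/(2a)) − 1) = 38.545356·(cosh(0.913638) − 1) = 17.238242
T_max/T_min = cosh(S/(2a)) = 1.447220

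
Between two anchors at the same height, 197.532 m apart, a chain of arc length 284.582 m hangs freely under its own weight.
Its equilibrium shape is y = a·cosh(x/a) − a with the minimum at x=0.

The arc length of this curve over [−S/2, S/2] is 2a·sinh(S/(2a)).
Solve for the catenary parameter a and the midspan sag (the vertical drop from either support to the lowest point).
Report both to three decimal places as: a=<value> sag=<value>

a=64.406 sag=91.783

seed: a₀ = √(S³/(24(L−S))) = √(197.532³/(24·87.050)) = 60.738797
iter 1: u=1.626078  f(a)=+1.226e+01  f'(a)=-3.699e+00  a ← 60.738797 − (+1.226e+01/-3.699e+00) = 64.052888
iter 2: u=1.541945  f(a)=+1.075e+00  f'(a)=-3.077e+00  a ← 64.052888 − (+1.075e+00/-3.077e+00) = 64.402274
iter 3: u=1.533579  f(a)=+1.002e-02  f'(a)=-3.020e+00  a ← 64.402274 − (+1.002e-02/-3.020e+00) = 64.405592
iter 4: u=1.533500  f(a)=+8.881e-07  f'(a)=-3.019e+00  a ← 64.405592 − (+8.881e-07/-3.019e+00) = 64.405592
iter 5: u=1.533500  f(a)=-5.684e-14  f'(a)=-3.019e+00  a ← 64.405592 − (-5.684e-14/-3.019e+00) = 64.405592
converged: |Δa| < 1e-12 after 5 iterations
sag = a·(cosh(S/(2a)) − 1) = 64.405592·(cosh(1.533500) − 1) = 91.782784
T_max/T_min = cosh(S/(2a)) = 2.425075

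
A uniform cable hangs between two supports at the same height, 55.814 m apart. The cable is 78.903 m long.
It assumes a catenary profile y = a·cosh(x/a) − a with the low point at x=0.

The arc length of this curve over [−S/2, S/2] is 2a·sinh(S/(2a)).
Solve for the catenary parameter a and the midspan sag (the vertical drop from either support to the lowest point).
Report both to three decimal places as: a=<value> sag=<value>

seed: a₀ = √(S³/(24(L−S))) = √(55.814³/(24·23.089)) = 17.713588
iter 1: u=1.575457  f(a)=+3.041e+00  f'(a)=-3.314e+00  a ← 17.713588 − (+3.041e+00/-3.314e+00) = 18.631114
iter 2: u=1.497871  f(a)=+2.522e-01  f'(a)=-2.785e+00  a ← 18.631114 − (+2.522e-01/-2.785e+00) = 18.721679
iter 3: u=1.490625  f(a)=+2.082e-03  f'(a)=-2.739e+00  a ← 18.721679 − (+2.082e-03/-2.739e+00) = 18.722439
iter 4: u=1.490564  f(a)=+1.445e-07  f'(a)=-2.739e+00  a ← 18.722439 − (+1.445e-07/-2.739e+00) = 18.722439
iter 5: u=1.490564  f(a)=-2.842e-14  f'(a)=-2.739e+00  a ← 18.722439 − (-2.842e-14/-2.739e+00) = 18.722439
converged: |Δa| < 1e-12 after 5 iterations
sag = a·(cosh(S/(2a)) − 1) = 18.722439·(cosh(1.490564) − 1) = 24.946206
T_max/T_min = cosh(S/(2a)) = 2.332423

a=18.722 sag=24.946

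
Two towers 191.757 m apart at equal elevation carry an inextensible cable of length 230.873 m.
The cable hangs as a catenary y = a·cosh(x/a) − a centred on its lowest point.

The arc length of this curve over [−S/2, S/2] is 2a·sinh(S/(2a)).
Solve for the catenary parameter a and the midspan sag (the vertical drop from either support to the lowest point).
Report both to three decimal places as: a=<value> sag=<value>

seed: a₀ = √(S³/(24(L−S))) = √(191.757³/(24·39.116)) = 86.665052
iter 1: u=1.106311  f(a)=+2.465e+00  f'(a)=-1.018e+00  a ← 86.665052 − (+2.465e+00/-1.018e+00) = 89.085899
iter 2: u=1.076248  f(a)=+1.070e-01  f'(a)=-9.314e-01  a ← 89.085899 − (+1.070e-01/-9.314e-01) = 89.200827
iter 3: u=1.074861  f(a)=+2.222e-04  f'(a)=-9.276e-01  a ← 89.200827 − (+2.222e-04/-9.276e-01) = 89.201066
iter 4: u=1.074858  f(a)=+9.620e-10  f'(a)=-9.275e-01  a ← 89.201066 − (+9.620e-10/-9.275e-01) = 89.201066
iter 5: u=1.074858  f(a)=-2.842e-14  f'(a)=-9.275e-01  a ← 89.201066 − (-2.842e-14/-9.275e-01) = 89.201066
converged: |Δa| < 1e-12 after 5 iterations
sag = a·(cosh(S/(2a)) − 1) = 89.201066·(cosh(1.074858) − 1) = 56.683874
T_max/T_min = cosh(S/(2a)) = 1.635462

a=89.201 sag=56.684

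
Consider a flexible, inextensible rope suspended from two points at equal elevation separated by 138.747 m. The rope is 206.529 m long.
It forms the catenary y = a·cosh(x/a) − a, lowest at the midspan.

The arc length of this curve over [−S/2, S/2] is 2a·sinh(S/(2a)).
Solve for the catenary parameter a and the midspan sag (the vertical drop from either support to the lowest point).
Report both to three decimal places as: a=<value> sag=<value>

a=43.209 sag=68.731

seed: a₀ = √(S³/(24(L−S))) = √(138.747³/(24·67.782)) = 40.520294
iter 1: u=1.712068  f(a)=+1.066e+01  f'(a)=-4.435e+00  a ← 40.520294 − (+1.066e+01/-4.435e+00) = 42.923264
iter 2: u=1.616221  f(a)=+1.022e+00  f'(a)=-3.622e+00  a ← 42.923264 − (+1.022e+00/-3.622e+00) = 43.205310
iter 3: u=1.605671  f(a)=+1.158e-02  f'(a)=-3.540e+00  a ← 43.205310 − (+1.158e-02/-3.540e+00) = 43.208583
iter 4: u=1.605549  f(a)=+1.527e-06  f'(a)=-3.539e+00  a ← 43.208583 − (+1.527e-06/-3.539e+00) = 43.208583
iter 5: u=1.605549  f(a)=+0.000e+00  f'(a)=-3.539e+00  a ← 43.208583 − (+0.000e+00/-3.539e+00) = 43.208583
converged: |Δa| < 1e-12 after 5 iterations
sag = a·(cosh(S/(2a)) − 1) = 43.208583·(cosh(1.605549) − 1) = 68.731305
T_max/T_min = cosh(S/(2a)) = 2.590686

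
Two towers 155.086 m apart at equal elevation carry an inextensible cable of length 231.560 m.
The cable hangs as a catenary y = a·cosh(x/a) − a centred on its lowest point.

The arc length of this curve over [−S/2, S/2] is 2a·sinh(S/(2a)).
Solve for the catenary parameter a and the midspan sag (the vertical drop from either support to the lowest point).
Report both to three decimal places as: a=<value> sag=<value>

a=48.098 sag=77.275

seed: a₀ = √(S³/(24(L−S))) = √(155.086³/(24·76.474)) = 45.081293
iter 1: u=1.720070  f(a)=+1.214e+01  f'(a)=-4.509e+00  a ← 45.081293 − (+1.214e+01/-4.509e+00) = 47.774724
iter 2: u=1.623097  f(a)=+1.173e+00  f'(a)=-3.676e+00  a ← 47.774724 − (+1.173e+00/-3.676e+00) = 48.093950
iter 3: u=1.612323  f(a)=+1.354e-02  f'(a)=-3.591e+00  a ← 48.093950 − (+1.354e-02/-3.591e+00) = 48.097721
iter 4: u=1.612197  f(a)=+1.850e-06  f'(a)=-3.590e+00  a ← 48.097721 − (+1.850e-06/-3.590e+00) = 48.097722
iter 5: u=1.612197  f(a)=+8.527e-14  f'(a)=-3.590e+00  a ← 48.097722 − (+8.527e-14/-3.590e+00) = 48.097722
converged: |Δa| < 1e-12 after 5 iterations
sag = a·(cosh(S/(2a)) − 1) = 48.097722·(cosh(1.612197) − 1) = 77.275319
T_max/T_min = cosh(S/(2a)) = 2.606632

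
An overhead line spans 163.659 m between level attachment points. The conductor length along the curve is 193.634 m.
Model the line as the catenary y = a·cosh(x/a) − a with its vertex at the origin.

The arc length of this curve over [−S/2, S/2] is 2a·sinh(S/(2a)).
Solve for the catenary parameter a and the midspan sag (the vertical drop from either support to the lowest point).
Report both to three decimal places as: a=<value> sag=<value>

seed: a₀ = √(S³/(24(L−S))) = √(163.659³/(24·29.975)) = 78.059295
iter 1: u=1.048299  f(a)=+1.691e+00  f'(a)=-8.558e-01  a ← 78.059295 − (+1.691e+00/-8.558e-01) = 80.035003
iter 2: u=1.022421  f(a)=+6.632e-02  f'(a)=-7.898e-01  a ← 80.035003 − (+6.632e-02/-7.898e-01) = 80.118969
iter 3: u=1.021350  f(a)=+1.113e-04  f'(a)=-7.872e-01  a ← 80.118969 − (+1.113e-04/-7.872e-01) = 80.119110
iter 4: u=1.021348  f(a)=+3.143e-10  f'(a)=-7.872e-01  a ← 80.119110 − (+3.143e-10/-7.872e-01) = 80.119110
iter 5: u=1.021348  f(a)=+2.842e-14  f'(a)=-7.872e-01  a ← 80.119110 − (+2.842e-14/-7.872e-01) = 80.119110
converged: |Δa| < 1e-12 after 5 iterations
sag = a·(cosh(S/(2a)) − 1) = 80.119110·(cosh(1.021348) − 1) = 45.549515
T_max/T_min = cosh(S/(2a)) = 1.568522

a=80.119 sag=45.550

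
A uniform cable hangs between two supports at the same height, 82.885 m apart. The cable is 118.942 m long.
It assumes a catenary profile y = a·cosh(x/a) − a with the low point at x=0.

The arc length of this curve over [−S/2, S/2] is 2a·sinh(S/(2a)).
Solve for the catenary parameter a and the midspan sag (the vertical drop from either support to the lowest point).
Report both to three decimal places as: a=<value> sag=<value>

a=27.182 sag=38.207

seed: a₀ = √(S³/(24(L−S))) = √(82.885³/(24·36.057)) = 25.651543
iter 1: u=1.615595  f(a)=+5.009e+00  f'(a)=-3.617e+00  a ← 25.651543 − (+5.009e+00/-3.617e+00) = 27.036435
iter 2: u=1.532839  f(a)=+4.343e-01  f'(a)=-3.015e+00  a ← 27.036435 − (+4.343e-01/-3.015e+00) = 27.180483
iter 3: u=1.524715  f(a)=+3.948e-03  f'(a)=-2.960e+00  a ← 27.180483 − (+3.948e-03/-2.960e+00) = 27.181816
iter 4: u=1.524641  f(a)=+3.329e-07  f'(a)=-2.960e+00  a ← 27.181816 − (+3.329e-07/-2.960e+00) = 27.181816
iter 5: u=1.524641  f(a)=+1.421e-14  f'(a)=-2.960e+00  a ← 27.181816 − (+1.421e-14/-2.960e+00) = 27.181816
converged: |Δa| < 1e-12 after 5 iterations
sag = a·(cosh(S/(2a)) − 1) = 27.181816·(cosh(1.524641) − 1) = 38.206646
T_max/T_min = cosh(S/(2a)) = 2.405596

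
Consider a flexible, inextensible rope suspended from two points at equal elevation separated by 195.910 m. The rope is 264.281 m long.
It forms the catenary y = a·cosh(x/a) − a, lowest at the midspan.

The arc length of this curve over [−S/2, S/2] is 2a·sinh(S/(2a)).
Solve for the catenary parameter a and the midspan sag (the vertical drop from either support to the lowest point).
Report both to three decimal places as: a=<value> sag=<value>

seed: a₀ = √(S³/(24(L−S))) = √(195.910³/(24·68.371)) = 67.692931
iter 1: u=1.447049  f(a)=+7.526e+00  f'(a)=-2.476e+00  a ← 67.692931 − (+7.526e+00/-2.476e+00) = 70.732519
iter 2: u=1.384865  f(a)=+5.366e-01  f'(a)=-2.134e+00  a ← 70.732519 − (+5.366e-01/-2.134e+00) = 70.983921
iter 3: u=1.379960  f(a)=+3.191e-03  f'(a)=-2.109e+00  a ← 70.983921 − (+3.191e-03/-2.109e+00) = 70.985434
iter 4: u=1.379931  f(a)=+1.143e-07  f'(a)=-2.109e+00  a ← 70.985434 − (+1.143e-07/-2.109e+00) = 70.985434
iter 5: u=1.379931  f(a)=-5.684e-14  f'(a)=-2.109e+00  a ← 70.985434 − (-5.684e-14/-2.109e+00) = 70.985434
converged: |Δa| < 1e-12 after 5 iterations
sag = a·(cosh(S/(2a)) − 1) = 70.985434·(cosh(1.379931) − 1) = 79.014711
T_max/T_min = cosh(S/(2a)) = 2.113112

a=70.985 sag=79.015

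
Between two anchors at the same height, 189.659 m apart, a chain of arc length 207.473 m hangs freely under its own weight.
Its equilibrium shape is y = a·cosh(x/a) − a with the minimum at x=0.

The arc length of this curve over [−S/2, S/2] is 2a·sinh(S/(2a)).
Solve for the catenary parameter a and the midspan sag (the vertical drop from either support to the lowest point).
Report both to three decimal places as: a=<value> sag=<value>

seed: a₀ = √(S³/(24(L−S))) = √(189.659³/(24·17.814)) = 126.320501
iter 1: u=0.750706  f(a)=+5.088e-01  f'(a)=-2.983e-01  a ← 126.320501 − (+5.088e-01/-2.983e-01) = 128.026213
iter 2: u=0.740704  f(a)=+1.049e-02  f'(a)=-2.861e-01  a ← 128.026213 − (+1.049e-02/-2.861e-01) = 128.062874
iter 3: u=0.740492  f(a)=+4.665e-06  f'(a)=-2.858e-01  a ← 128.062874 − (+4.665e-06/-2.858e-01) = 128.062891
iter 4: u=0.740492  f(a)=+8.811e-13  f'(a)=-2.858e-01  a ← 128.062891 − (+8.811e-13/-2.858e-01) = 128.062891
converged: |Δa| < 1e-12 after 4 iterations
sag = a·(cosh(S/(2a)) − 1) = 128.062891·(cosh(0.740492) − 1) = 36.744164
T_max/T_min = cosh(S/(2a)) = 1.286923

a=128.063 sag=36.744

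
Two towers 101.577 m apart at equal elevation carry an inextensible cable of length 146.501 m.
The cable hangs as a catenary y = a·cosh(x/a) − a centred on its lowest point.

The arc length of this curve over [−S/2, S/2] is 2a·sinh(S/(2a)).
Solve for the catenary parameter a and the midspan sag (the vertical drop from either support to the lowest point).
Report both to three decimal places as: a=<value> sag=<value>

a=33.066 sag=47.302

seed: a₀ = √(S³/(24(L−S))) = √(101.577³/(24·44.924)) = 31.177999
iter 1: u=1.628985  f(a)=+6.351e+00  f'(a)=-3.723e+00  a ← 31.177999 − (+6.351e+00/-3.723e+00) = 32.884137
iter 2: u=1.544468  f(a)=+5.586e-01  f'(a)=-3.094e+00  a ← 32.884137 − (+5.586e-01/-3.094e+00) = 33.064676
iter 3: u=1.536035  f(a)=+5.242e-03  f'(a)=-3.036e+00  a ← 33.064676 − (+5.242e-03/-3.036e+00) = 33.066402
iter 4: u=1.535955  f(a)=+4.711e-07  f'(a)=-3.036e+00  a ← 33.066402 − (+4.711e-07/-3.036e+00) = 33.066402
iter 5: u=1.535955  f(a)=+0.000e+00  f'(a)=-3.036e+00  a ← 33.066402 − (+0.000e+00/-3.036e+00) = 33.066402
converged: |Δa| < 1e-12 after 5 iterations
sag = a·(cosh(S/(2a)) − 1) = 33.066402·(cosh(1.535955) − 1) = 47.301643
T_max/T_min = cosh(S/(2a)) = 2.430505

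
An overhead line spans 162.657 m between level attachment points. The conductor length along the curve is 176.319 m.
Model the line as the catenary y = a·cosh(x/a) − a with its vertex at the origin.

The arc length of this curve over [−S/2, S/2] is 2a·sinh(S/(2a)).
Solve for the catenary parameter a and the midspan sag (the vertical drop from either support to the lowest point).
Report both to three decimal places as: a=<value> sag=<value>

seed: a₀ = √(S³/(24(L−S))) = √(162.657³/(24·13.662)) = 114.563527
iter 1: u=0.709899  f(a)=+3.484e-01  f'(a)=-2.507e-01  a ← 114.563527 − (+3.484e-01/-2.507e-01) = 115.953045
iter 2: u=0.701392  f(a)=+6.440e-03  f'(a)=-2.416e-01  a ← 115.953045 − (+6.440e-03/-2.416e-01) = 115.979707
iter 3: u=0.701230  f(a)=+2.292e-06  f'(a)=-2.414e-01  a ← 115.979707 − (+2.292e-06/-2.414e-01) = 115.979716
iter 4: u=0.701230  f(a)=+2.842e-13  f'(a)=-2.414e-01  a ← 115.979716 − (+2.842e-13/-2.414e-01) = 115.979716
converged: |Δa| < 1e-12 after 4 iterations
sag = a·(cosh(S/(2a)) − 1) = 115.979716·(cosh(0.701230) − 1) = 29.702788
T_max/T_min = cosh(S/(2a)) = 1.256103

a=115.980 sag=29.703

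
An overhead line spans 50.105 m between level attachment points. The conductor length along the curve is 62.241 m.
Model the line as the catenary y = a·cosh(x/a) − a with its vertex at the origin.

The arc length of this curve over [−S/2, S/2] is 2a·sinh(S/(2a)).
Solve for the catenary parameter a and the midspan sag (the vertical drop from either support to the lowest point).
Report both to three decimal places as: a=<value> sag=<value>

seed: a₀ = √(S³/(24(L−S))) = √(50.105³/(24·12.136)) = 20.781562
iter 1: u=1.205516  f(a)=+9.130e-01  f'(a)=-1.347e+00  a ← 20.781562 − (+9.130e-01/-1.347e+00) = 21.459479
iter 2: u=1.167433  f(a)=+4.658e-02  f'(a)=-1.213e+00  a ← 21.459479 − (+4.658e-02/-1.213e+00) = 21.497893
iter 3: u=1.165347  f(a)=+1.357e-04  f'(a)=-1.205e+00  a ← 21.497893 − (+1.357e-04/-1.205e+00) = 21.498005
iter 4: u=1.165341  f(a)=+1.158e-09  f'(a)=-1.205e+00  a ← 21.498005 − (+1.158e-09/-1.205e+00) = 21.498005
iter 5: u=1.165341  f(a)=+0.000e+00  f'(a)=-1.205e+00  a ← 21.498005 − (+0.000e+00/-1.205e+00) = 21.498005
converged: |Δa| < 1e-12 after 5 iterations
sag = a·(cosh(S/(2a)) − 1) = 21.498005·(cosh(1.165341) − 1) = 16.325926
T_max/T_min = cosh(S/(2a)) = 1.759416

a=21.498 sag=16.326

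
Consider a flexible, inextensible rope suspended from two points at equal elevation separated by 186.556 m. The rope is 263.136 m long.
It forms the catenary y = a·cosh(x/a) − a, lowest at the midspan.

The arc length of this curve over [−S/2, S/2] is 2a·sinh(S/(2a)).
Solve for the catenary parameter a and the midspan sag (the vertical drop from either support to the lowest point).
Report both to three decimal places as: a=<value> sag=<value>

seed: a₀ = √(S³/(24(L−S))) = √(186.556³/(24·76.580)) = 59.436131
iter 1: u=1.569382  f(a)=+1.000e+01  f'(a)=-3.270e+00  a ← 59.436131 − (+1.000e+01/-3.270e+00) = 62.495163
iter 2: u=1.492564  f(a)=+8.241e-01  f'(a)=-2.751e+00  a ← 62.495163 − (+8.241e-01/-2.751e+00) = 62.794687
iter 3: u=1.485444  f(a)=+6.704e-03  f'(a)=-2.707e+00  a ← 62.794687 − (+6.704e-03/-2.707e+00) = 62.797163
iter 4: u=1.485386  f(a)=+4.516e-07  f'(a)=-2.707e+00  a ← 62.797163 − (+4.516e-07/-2.707e+00) = 62.797164
iter 5: u=1.485386  f(a)=-5.684e-14  f'(a)=-2.707e+00  a ← 62.797164 − (-5.684e-14/-2.707e+00) = 62.797164
converged: |Δa| < 1e-12 after 5 iterations
sag = a·(cosh(S/(2a)) − 1) = 62.797164·(cosh(1.485386) − 1) = 82.989058
T_max/T_min = cosh(S/(2a)) = 2.321542

a=62.797 sag=82.989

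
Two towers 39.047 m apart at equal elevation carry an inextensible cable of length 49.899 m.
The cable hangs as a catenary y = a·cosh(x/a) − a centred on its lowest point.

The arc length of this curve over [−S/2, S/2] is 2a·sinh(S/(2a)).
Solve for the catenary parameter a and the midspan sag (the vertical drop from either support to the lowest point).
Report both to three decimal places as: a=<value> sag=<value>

a=15.713 sag=13.772

seed: a₀ = √(S³/(24(L−S))) = √(39.047³/(24·10.852)) = 15.118928
iter 1: u=1.291328  f(a)=+9.416e-01  f'(a)=-1.690e+00  a ← 15.118928 − (+9.416e-01/-1.690e+00) = 15.676189
iter 2: u=1.245424  f(a)=+5.456e-02  f'(a)=-1.499e+00  a ← 15.676189 − (+5.456e-02/-1.499e+00) = 15.712588
iter 3: u=1.242539  f(a)=+2.081e-04  f'(a)=-1.488e+00  a ← 15.712588 − (+2.081e-04/-1.488e+00) = 15.712727
iter 4: u=1.242528  f(a)=+3.055e-09  f'(a)=-1.488e+00  a ← 15.712727 − (+3.055e-09/-1.488e+00) = 15.712727
iter 5: u=1.242528  f(a)=+0.000e+00  f'(a)=-1.488e+00  a ← 15.712727 − (+0.000e+00/-1.488e+00) = 15.712727
converged: |Δa| < 1e-12 after 5 iterations
sag = a·(cosh(S/(2a)) − 1) = 15.712727·(cosh(1.242528) − 1) = 13.772309
T_max/T_min = cosh(S/(2a)) = 1.876507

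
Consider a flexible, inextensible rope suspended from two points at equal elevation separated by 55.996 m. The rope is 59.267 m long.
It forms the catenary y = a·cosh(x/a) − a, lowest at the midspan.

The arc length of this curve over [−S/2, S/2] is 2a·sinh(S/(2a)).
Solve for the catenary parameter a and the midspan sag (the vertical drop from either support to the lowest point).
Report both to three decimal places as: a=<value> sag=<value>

a=47.701 sag=8.455

seed: a₀ = √(S³/(24(L−S))) = √(55.996³/(24·3.271)) = 47.292211
iter 1: u=0.592021  f(a)=+5.780e-02  f'(a)=-1.432e-01  a ← 47.292211 − (+5.780e-02/-1.432e-01) = 47.695749
iter 2: u=0.587012  f(a)=+7.482e-04  f'(a)=-1.396e-01  a ← 47.695749 − (+7.482e-04/-1.396e-01) = 47.701110
iter 3: u=0.586947  f(a)=+1.290e-07  f'(a)=-1.395e-01  a ← 47.701110 − (+1.290e-07/-1.395e-01) = 47.701111
iter 4: u=0.586946  f(a)=+7.105e-15  f'(a)=-1.395e-01  a ← 47.701111 − (+7.105e-15/-1.395e-01) = 47.701111
converged: |Δa| < 1e-12 after 4 iterations
sag = a·(cosh(S/(2a)) − 1) = 47.701111·(cosh(0.586946) − 1) = 8.455281
T_max/T_min = cosh(S/(2a)) = 1.177255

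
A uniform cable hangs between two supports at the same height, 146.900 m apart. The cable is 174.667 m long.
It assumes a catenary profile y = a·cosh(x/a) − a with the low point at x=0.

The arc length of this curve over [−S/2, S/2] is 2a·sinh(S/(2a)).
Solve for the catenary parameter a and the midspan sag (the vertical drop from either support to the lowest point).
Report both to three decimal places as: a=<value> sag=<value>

seed: a₀ = √(S³/(24(L−S))) = √(146.900³/(24·27.767)) = 68.970376
iter 1: u=1.064950  f(a)=+1.618e+00  f'(a)=-9.003e-01  a ← 68.970376 − (+1.618e+00/-9.003e-01) = 70.767311
iter 2: u=1.037909  f(a)=+6.538e-02  f'(a)=-8.288e-01  a ← 70.767311 − (+6.538e-02/-8.288e-01) = 70.846191
iter 3: u=1.036753  f(a)=+1.167e-04  f'(a)=-8.259e-01  a ← 70.846191 − (+1.167e-04/-8.259e-01) = 70.846333
iter 4: u=1.036751  f(a)=+3.737e-10  f'(a)=-8.259e-01  a ← 70.846333 − (+3.737e-10/-8.259e-01) = 70.846333
iter 5: u=1.036751  f(a)=+0.000e+00  f'(a)=-8.259e-01  a ← 70.846333 − (+0.000e+00/-8.259e-01) = 70.846333
converged: |Δa| < 1e-12 after 5 iterations
sag = a·(cosh(S/(2a)) − 1) = 70.846333·(cosh(1.036751) − 1) = 41.609628
T_max/T_min = cosh(S/(2a)) = 1.587322

a=70.846 sag=41.610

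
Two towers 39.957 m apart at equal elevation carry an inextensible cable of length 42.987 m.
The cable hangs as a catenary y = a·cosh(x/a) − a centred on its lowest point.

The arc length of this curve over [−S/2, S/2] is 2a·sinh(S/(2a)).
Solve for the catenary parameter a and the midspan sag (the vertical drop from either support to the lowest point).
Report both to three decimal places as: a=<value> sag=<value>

seed: a₀ = √(S³/(24(L−S))) = √(39.957³/(24·3.030)) = 29.618453
iter 1: u=0.674529  f(a)=+6.968e-02  f'(a)=-2.141e-01  a ← 29.618453 − (+6.968e-02/-2.141e-01) = 29.943974
iter 2: u=0.667196  f(a)=+1.165e-03  f'(a)=-2.070e-01  a ← 29.943974 − (+1.165e-03/-2.070e-01) = 29.949606
iter 3: u=0.667071  f(a)=+3.383e-07  f'(a)=-2.068e-01  a ← 29.949606 − (+3.383e-07/-2.068e-01) = 29.949607
iter 4: u=0.667071  f(a)=+2.132e-14  f'(a)=-2.068e-01  a ← 29.949607 − (+2.132e-14/-2.068e-01) = 29.949607
converged: |Δa| < 1e-12 after 4 iterations
sag = a·(cosh(S/(2a)) − 1) = 29.949607·(cosh(0.667071) − 1) = 6.914325
T_max/T_min = cosh(S/(2a)) = 1.230865

a=29.950 sag=6.914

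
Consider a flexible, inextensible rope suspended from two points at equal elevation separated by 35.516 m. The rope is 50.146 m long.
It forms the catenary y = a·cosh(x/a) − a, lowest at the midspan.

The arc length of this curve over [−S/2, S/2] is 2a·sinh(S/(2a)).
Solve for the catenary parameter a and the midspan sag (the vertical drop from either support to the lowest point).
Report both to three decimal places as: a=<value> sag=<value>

a=11.936 sag=15.833

seed: a₀ = √(S³/(24(L−S))) = √(35.516³/(24·14.630)) = 11.295574
iter 1: u=1.572120  f(a)=+1.918e+00  f'(a)=-3.290e+00  a ← 11.295574 − (+1.918e+00/-3.290e+00) = 11.878610
iter 2: u=1.494956  f(a)=+1.585e-01  f'(a)=-2.767e+00  a ← 11.878610 − (+1.585e-01/-2.767e+00) = 11.935906
iter 3: u=1.487780  f(a)=+1.298e-03  f'(a)=-2.721e+00  a ← 11.935906 − (+1.298e-03/-2.721e+00) = 11.936383
iter 4: u=1.487720  f(a)=+8.863e-08  f'(a)=-2.721e+00  a ← 11.936383 − (+8.863e-08/-2.721e+00) = 11.936383
iter 5: u=1.487720  f(a)=+0.000e+00  f'(a)=-2.721e+00  a ← 11.936383 − (+0.000e+00/-2.721e+00) = 11.936383
converged: |Δa| < 1e-12 after 5 iterations
sag = a·(cosh(S/(2a)) − 1) = 11.936383·(cosh(1.487720) − 1) = 15.832891
T_max/T_min = cosh(S/(2a)) = 2.326440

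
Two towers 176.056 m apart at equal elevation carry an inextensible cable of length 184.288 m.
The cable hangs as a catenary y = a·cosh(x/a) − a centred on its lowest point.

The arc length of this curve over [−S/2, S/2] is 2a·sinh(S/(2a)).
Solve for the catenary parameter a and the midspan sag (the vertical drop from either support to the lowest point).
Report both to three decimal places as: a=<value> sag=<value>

seed: a₀ = √(S³/(24(L−S))) = √(176.056³/(24·8.232)) = 166.194996
iter 1: u=0.529667  f(a)=+1.162e-01  f'(a)=-1.019e-01  a ← 166.194996 − (+1.162e-01/-1.019e-01) = 167.336115
iter 2: u=0.526055  f(a)=+1.208e-03  f'(a)=-9.976e-02  a ← 167.336115 − (+1.208e-03/-9.976e-02) = 167.348225
iter 3: u=0.526017  f(a)=+1.335e-07  f'(a)=-9.974e-02  a ← 167.348225 − (+1.335e-07/-9.974e-02) = 167.348226
iter 4: u=0.526017  f(a)=-2.842e-14  f'(a)=-9.974e-02  a ← 167.348226 − (-2.842e-14/-9.974e-02) = 167.348226
converged: |Δa| < 1e-12 after 4 iterations
sag = a·(cosh(S/(2a)) − 1) = 167.348226·(cosh(0.526017) − 1) = 23.690894
T_max/T_min = cosh(S/(2a)) = 1.141566

a=167.348 sag=23.691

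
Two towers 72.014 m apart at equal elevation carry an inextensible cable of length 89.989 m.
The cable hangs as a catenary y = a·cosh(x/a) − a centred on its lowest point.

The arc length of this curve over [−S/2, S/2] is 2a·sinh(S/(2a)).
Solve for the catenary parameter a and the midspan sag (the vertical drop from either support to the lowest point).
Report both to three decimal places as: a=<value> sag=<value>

a=30.467 sag=23.872

seed: a₀ = √(S³/(24(L−S))) = √(72.014³/(24·17.975)) = 29.422890
iter 1: u=1.223775  f(a)=+1.395e+00  f'(a)=-1.415e+00  a ← 29.422890 − (+1.395e+00/-1.415e+00) = 30.408833
iter 2: u=1.184097  f(a)=+7.319e-02  f'(a)=-1.270e+00  a ← 30.408833 − (+7.319e-02/-1.270e+00) = 30.466463
iter 3: u=1.181857  f(a)=+2.261e-04  f'(a)=-1.262e+00  a ← 30.466463 − (+2.261e-04/-1.262e+00) = 30.466642
iter 4: u=1.181850  f(a)=+2.173e-09  f'(a)=-1.262e+00  a ← 30.466642 − (+2.173e-09/-1.262e+00) = 30.466642
iter 5: u=1.181850  f(a)=+1.421e-14  f'(a)=-1.262e+00  a ← 30.466642 − (+1.421e-14/-1.262e+00) = 30.466642
converged: |Δa| < 1e-12 after 5 iterations
sag = a·(cosh(S/(2a)) − 1) = 30.466642·(cosh(1.181850) − 1) = 23.872306
T_max/T_min = cosh(S/(2a)) = 1.783556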